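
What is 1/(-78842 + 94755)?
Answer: 1/15913 ≈ 6.2842e-5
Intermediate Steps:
1/(-78842 + 94755) = 1/15913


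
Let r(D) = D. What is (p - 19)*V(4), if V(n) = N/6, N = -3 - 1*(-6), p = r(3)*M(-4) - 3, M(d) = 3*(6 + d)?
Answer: -2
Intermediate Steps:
M(d) = 18 + 3*d
p = 15 (p = 3*(18 + 3*(-4)) - 3 = 3*(18 - 12) - 3 = 3*6 - 3 = 18 - 3 = 15)
N = 3 (N = -3 + 6 = 3)
V(n) = ½ (V(n) = 3/6 = 3*(⅙) = ½)
(p - 19)*V(4) = (15 - 19)*(½) = -4*½ = -2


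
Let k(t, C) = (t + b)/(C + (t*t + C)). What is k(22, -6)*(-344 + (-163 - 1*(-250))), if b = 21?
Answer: -11051/472 ≈ -23.413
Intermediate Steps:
k(t, C) = (21 + t)/(t² + 2*C) (k(t, C) = (t + 21)/(C + (t*t + C)) = (21 + t)/(C + (t² + C)) = (21 + t)/(C + (C + t²)) = (21 + t)/(t² + 2*C))
k(22, -6)*(-344 + (-163 - 1*(-250))) = ((21 + 22)/(22² + 2*(-6)))*(-344 + (-163 - 1*(-250))) = (43/(484 - 12))*(-344 + (-163 + 250)) = (43/472)*(-344 + 87) = ((1/472)*43)*(-257) = (43/472)*(-257) = -11051/472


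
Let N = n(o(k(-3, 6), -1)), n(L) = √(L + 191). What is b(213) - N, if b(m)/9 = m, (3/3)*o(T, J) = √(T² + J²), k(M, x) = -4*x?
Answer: 1917 - √(191 + √577) ≈ 1902.3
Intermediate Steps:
o(T, J) = √(J² + T²) (o(T, J) = √(T² + J²) = √(J² + T²))
b(m) = 9*m
n(L) = √(191 + L)
N = √(191 + √577) (N = √(191 + √((-1)² + (-4*6)²)) = √(191 + √(1 + (-24)²)) = √(191 + √(1 + 576)) = √(191 + √577) ≈ 14.664)
b(213) - N = 9*213 - √(191 + √577) = 1917 - √(191 + √577)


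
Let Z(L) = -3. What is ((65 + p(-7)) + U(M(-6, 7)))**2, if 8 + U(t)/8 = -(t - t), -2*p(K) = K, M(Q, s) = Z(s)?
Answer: 81/4 ≈ 20.250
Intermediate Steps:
M(Q, s) = -3
p(K) = -K/2
U(t) = -64 (U(t) = -64 + 8*(-(t - t)) = -64 + 8*(-1*0) = -64 + 8*0 = -64 + 0 = -64)
((65 + p(-7)) + U(M(-6, 7)))**2 = ((65 - 1/2*(-7)) - 64)**2 = ((65 + 7/2) - 64)**2 = (137/2 - 64)**2 = (9/2)**2 = 81/4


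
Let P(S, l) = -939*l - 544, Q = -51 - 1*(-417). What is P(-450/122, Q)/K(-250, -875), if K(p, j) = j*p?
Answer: -24587/15625 ≈ -1.5736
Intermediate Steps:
Q = 366 (Q = -51 + 417 = 366)
P(S, l) = -544 - 939*l
P(-450/122, Q)/K(-250, -875) = (-544 - 939*366)/((-875*(-250))) = (-544 - 343674)/218750 = -344218*1/218750 = -24587/15625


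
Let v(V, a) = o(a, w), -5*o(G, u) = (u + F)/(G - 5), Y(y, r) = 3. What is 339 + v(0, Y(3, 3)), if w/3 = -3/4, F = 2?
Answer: 13559/40 ≈ 338.98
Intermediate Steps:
w = -9/4 (w = 3*(-3/4) = -9/4 ≈ -2.2500)
o(G, u) = -(2 + u)/(5*(-5 + G)) (o(G, u) = -(u + 2)/(5*(G - 5)) = -(2 + u)/(5*(-5 + G)))
v(V, a) = 1/(20*(-5 + a)) (v(V, a) = (-2 - 1*(-9/4))/(5*(-5 + a)) = (-2 + 9/4)/(5*(-5 + a)) = (1/5)*(1/4)/(-5 + a) = 1/(20*(-5 + a)))
339 + v(0, Y(3, 3)) = 339 + 1/(20*(-5 + 3)) = 339 + (1/20)/(-2) = 339 + (1/20)*(-1/2) = 339 - 1/40 = 13559/40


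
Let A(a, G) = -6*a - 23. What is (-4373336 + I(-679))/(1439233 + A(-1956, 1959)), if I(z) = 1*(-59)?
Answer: -71695/23786 ≈ -3.0142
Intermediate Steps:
I(z) = -59
A(a, G) = -23 - 6*a
(-4373336 + I(-679))/(1439233 + A(-1956, 1959)) = (-4373336 - 59)/(1439233 + (-23 - 6*(-1956))) = -4373395/(1439233 + (-23 + 11736)) = -4373395/(1439233 + 11713) = -4373395/1450946 = -4373395*1/1450946 = -71695/23786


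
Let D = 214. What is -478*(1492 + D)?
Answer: -815468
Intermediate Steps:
-478*(1492 + D) = -478*(1492 + 214) = -478*1706 = -815468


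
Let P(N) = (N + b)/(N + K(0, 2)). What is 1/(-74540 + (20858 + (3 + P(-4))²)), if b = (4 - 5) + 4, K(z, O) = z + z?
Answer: -16/858743 ≈ -1.8632e-5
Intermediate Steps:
K(z, O) = 2*z
b = 3 (b = -1 + 4 = 3)
P(N) = (3 + N)/N (P(N) = (N + 3)/(N + 2*0) = (3 + N)/(N + 0) = (3 + N)/N)
1/(-74540 + (20858 + (3 + P(-4))²)) = 1/(-74540 + (20858 + (3 + (3 - 4)/(-4))²)) = 1/(-74540 + (20858 + (3 - ¼*(-1))²)) = 1/(-74540 + (20858 + (3 + ¼)²)) = 1/(-74540 + (20858 + (13/4)²)) = 1/(-74540 + (20858 + 169/16)) = 1/(-74540 + 333897/16) = 1/(-858743/16) = -16/858743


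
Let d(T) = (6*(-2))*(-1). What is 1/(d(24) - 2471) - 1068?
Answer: -2626213/2459 ≈ -1068.0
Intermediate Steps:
d(T) = 12 (d(T) = -12*(-1) = 12)
1/(d(24) - 2471) - 1068 = 1/(12 - 2471) - 1068 = 1/(-2459) - 1068 = -1/2459 - 1068 = -2626213/2459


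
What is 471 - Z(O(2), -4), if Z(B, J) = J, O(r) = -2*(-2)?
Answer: 475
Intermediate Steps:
O(r) = 4
471 - Z(O(2), -4) = 471 - 1*(-4) = 471 + 4 = 475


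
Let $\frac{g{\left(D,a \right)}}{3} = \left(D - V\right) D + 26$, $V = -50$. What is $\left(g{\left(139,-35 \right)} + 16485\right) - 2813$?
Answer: $92563$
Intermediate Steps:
$g{\left(D,a \right)} = 78 + 3 D \left(50 + D\right)$ ($g{\left(D,a \right)} = 3 \left(\left(D - -50\right) D + 26\right) = 3 \left(\left(D + 50\right) D + 26\right) = 3 \left(\left(50 + D\right) D + 26\right) = 3 \left(D \left(50 + D\right) + 26\right) = 3 \left(26 + D \left(50 + D\right)\right) = 78 + 3 D \left(50 + D\right)$)
$\left(g{\left(139,-35 \right)} + 16485\right) - 2813 = \left(\left(78 + 3 \cdot 139^{2} + 150 \cdot 139\right) + 16485\right) - 2813 = \left(\left(78 + 3 \cdot 19321 + 20850\right) + 16485\right) - 2813 = \left(\left(78 + 57963 + 20850\right) + 16485\right) - 2813 = \left(78891 + 16485\right) - 2813 = 95376 - 2813 = 92563$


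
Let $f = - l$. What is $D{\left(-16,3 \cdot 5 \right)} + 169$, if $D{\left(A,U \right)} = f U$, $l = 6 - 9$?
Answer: $214$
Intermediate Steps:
$l = -3$ ($l = 6 - 9 = -3$)
$f = 3$ ($f = \left(-1\right) \left(-3\right) = 3$)
$D{\left(A,U \right)} = 3 U$
$D{\left(-16,3 \cdot 5 \right)} + 169 = 3 \cdot 3 \cdot 5 + 169 = 3 \cdot 15 + 169 = 45 + 169 = 214$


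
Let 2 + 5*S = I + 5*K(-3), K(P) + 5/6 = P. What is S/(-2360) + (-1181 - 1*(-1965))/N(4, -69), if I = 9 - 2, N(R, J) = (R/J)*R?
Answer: -47874943/14160 ≈ -3381.0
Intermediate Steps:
N(R, J) = R**2/J
K(P) = -5/6 + P
I = 7
S = -17/6 (S = -2/5 + (7 + 5*(-5/6 - 3))/5 = -2/5 + (7 + 5*(-23/6))/5 = -2/5 + (7 - 115/6)/5 = -2/5 + (1/5)*(-73/6) = -2/5 - 73/30 = -17/6 ≈ -2.8333)
S/(-2360) + (-1181 - 1*(-1965))/N(4, -69) = -17/6/(-2360) + (-1181 - 1*(-1965))/((4**2/(-69))) = -17/6*(-1/2360) + (-1181 + 1965)/((-1/69*16)) = 17/14160 + 784/(-16/69) = 17/14160 + 784*(-69/16) = 17/14160 - 3381 = -47874943/14160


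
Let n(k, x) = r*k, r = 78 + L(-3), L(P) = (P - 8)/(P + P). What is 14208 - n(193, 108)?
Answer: -7199/6 ≈ -1199.8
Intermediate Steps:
L(P) = (-8 + P)/(2*P) (L(P) = (-8 + P)/((2*P)) = (-8 + P)*(1/(2*P)) = (-8 + P)/(2*P))
r = 479/6 (r = 78 + (1/2)*(-8 - 3)/(-3) = 78 + (1/2)*(-1/3)*(-11) = 78 + 11/6 = 479/6 ≈ 79.833)
n(k, x) = 479*k/6
14208 - n(193, 108) = 14208 - 479*193/6 = 14208 - 1*92447/6 = 14208 - 92447/6 = -7199/6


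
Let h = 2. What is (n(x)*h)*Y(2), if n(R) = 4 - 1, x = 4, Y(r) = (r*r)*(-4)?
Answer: -96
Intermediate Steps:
Y(r) = -4*r**2 (Y(r) = r**2*(-4) = -4*r**2)
n(R) = 3
(n(x)*h)*Y(2) = (3*2)*(-4*2**2) = 6*(-4*4) = 6*(-16) = -96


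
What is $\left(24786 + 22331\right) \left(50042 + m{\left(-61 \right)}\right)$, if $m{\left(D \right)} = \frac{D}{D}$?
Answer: $2357876031$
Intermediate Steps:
$m{\left(D \right)} = 1$
$\left(24786 + 22331\right) \left(50042 + m{\left(-61 \right)}\right) = \left(24786 + 22331\right) \left(50042 + 1\right) = 47117 \cdot 50043 = 2357876031$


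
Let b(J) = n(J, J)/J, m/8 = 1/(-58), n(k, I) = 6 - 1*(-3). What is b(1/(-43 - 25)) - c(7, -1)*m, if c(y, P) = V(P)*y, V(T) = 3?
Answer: -17664/29 ≈ -609.10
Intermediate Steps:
n(k, I) = 9 (n(k, I) = 6 + 3 = 9)
c(y, P) = 3*y
m = -4/29 (m = 8/(-58) = 8*(-1/58) = -4/29 ≈ -0.13793)
b(J) = 9/J
b(1/(-43 - 25)) - c(7, -1)*m = 9/(1/(-43 - 25)) - 3*7*(-4)/29 = 9/(1/(-68)) - 21*(-4)/29 = 9/(-1/68) - 1*(-84/29) = 9*(-68) + 84/29 = -612 + 84/29 = -17664/29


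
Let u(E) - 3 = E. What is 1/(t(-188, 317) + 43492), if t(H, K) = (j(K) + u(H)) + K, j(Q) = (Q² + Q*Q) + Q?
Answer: 1/244919 ≈ 4.0830e-6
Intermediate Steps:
j(Q) = Q + 2*Q² (j(Q) = (Q² + Q²) + Q = 2*Q² + Q = Q + 2*Q²)
u(E) = 3 + E
t(H, K) = 3 + H + K + K*(1 + 2*K) (t(H, K) = (K*(1 + 2*K) + (3 + H)) + K = (3 + H + K*(1 + 2*K)) + K = 3 + H + K + K*(1 + 2*K))
1/(t(-188, 317) + 43492) = 1/((3 - 188 + 317 + 317*(1 + 2*317)) + 43492) = 1/((3 - 188 + 317 + 317*(1 + 634)) + 43492) = 1/((3 - 188 + 317 + 317*635) + 43492) = 1/((3 - 188 + 317 + 201295) + 43492) = 1/(201427 + 43492) = 1/244919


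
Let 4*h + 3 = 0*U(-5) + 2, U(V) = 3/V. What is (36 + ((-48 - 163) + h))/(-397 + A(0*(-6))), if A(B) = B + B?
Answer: 701/1588 ≈ 0.44144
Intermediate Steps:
h = -¼ (h = -¾ + (0*(3/(-5)) + 2)/4 = -¾ + (0*(3*(-⅕)) + 2)/4 = -¾ + (0*(-⅗) + 2)/4 = -¾ + (0 + 2)/4 = -¾ + (¼)*2 = -¾ + ½ = -¼ ≈ -0.25000)
A(B) = 2*B
(36 + ((-48 - 163) + h))/(-397 + A(0*(-6))) = (36 + ((-48 - 163) - ¼))/(-397 + 2*(0*(-6))) = (36 + (-211 - ¼))/(-397 + 2*0) = (36 - 845/4)/(-397 + 0) = -701/4/(-397) = -701/4*(-1/397) = 701/1588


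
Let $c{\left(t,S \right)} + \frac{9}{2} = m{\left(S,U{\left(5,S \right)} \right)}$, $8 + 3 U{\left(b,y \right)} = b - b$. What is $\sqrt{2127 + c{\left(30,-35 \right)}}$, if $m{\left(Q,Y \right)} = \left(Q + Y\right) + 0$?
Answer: $\frac{\sqrt{75054}}{6} \approx 45.66$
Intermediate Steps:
$U{\left(b,y \right)} = - \frac{8}{3}$ ($U{\left(b,y \right)} = - \frac{8}{3} + \frac{b - b}{3} = - \frac{8}{3} + \frac{1}{3} \cdot 0 = - \frac{8}{3} + 0 = - \frac{8}{3}$)
$m{\left(Q,Y \right)} = Q + Y$
$c{\left(t,S \right)} = - \frac{43}{6} + S$ ($c{\left(t,S \right)} = - \frac{9}{2} + \left(S - \frac{8}{3}\right) = - \frac{9}{2} + \left(- \frac{8}{3} + S\right) = - \frac{43}{6} + S$)
$\sqrt{2127 + c{\left(30,-35 \right)}} = \sqrt{2127 - \frac{253}{6}} = \sqrt{\frac{12509}{6}} = \frac{\sqrt{75054}}{6}$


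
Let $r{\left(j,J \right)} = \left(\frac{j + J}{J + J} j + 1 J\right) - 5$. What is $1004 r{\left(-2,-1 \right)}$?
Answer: $-9036$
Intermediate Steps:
$r{\left(j,J \right)} = -5 + J + \frac{j \left(J + j\right)}{2 J}$ ($r{\left(j,J \right)} = \left(\frac{J + j}{2 J} j + J\right) - 5 = \left(\frac{j \left(J + j\right)}{2 J} + J\right) - 5 = \left(J + \frac{j \left(J + j\right)}{2 J}\right) - 5 = -5 + J + \frac{j \left(J + j\right)}{2 J}$)
$1004 r{\left(-2,-1 \right)} = 1004 \left(-5 - 1 + \frac{1}{2} \left(-2\right) + \frac{\left(-2\right)^{2}}{2 \left(-1\right)}\right) = 1004 \left(-5 - 1 - 1 + \frac{1}{2} \left(-1\right) 4\right) = 1004 \left(-5 - 1 - 1 - 2\right) = 1004 \left(-9\right) = -9036$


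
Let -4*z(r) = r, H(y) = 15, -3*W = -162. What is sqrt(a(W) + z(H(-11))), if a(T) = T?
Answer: sqrt(201)/2 ≈ 7.0887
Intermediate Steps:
W = 54 (W = -1/3*(-162) = 54)
z(r) = -r/4
sqrt(a(W) + z(H(-11))) = sqrt(54 - 1/4*15) = sqrt(54 - 15/4) = sqrt(201/4) = sqrt(201)/2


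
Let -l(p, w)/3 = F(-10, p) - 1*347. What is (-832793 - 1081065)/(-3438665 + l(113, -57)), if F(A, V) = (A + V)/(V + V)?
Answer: 432531908/776903333 ≈ 0.55674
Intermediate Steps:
F(A, V) = (A + V)/(2*V) (F(A, V) = (A + V)/((2*V)) = (A + V)*(1/(2*V)) = (A + V)/(2*V))
l(p, w) = 1041 - 3*(-10 + p)/(2*p) (l(p, w) = -3*((-10 + p)/(2*p) - 1*347) = -3*((-10 + p)/(2*p) - 347) = -3*(-347 + (-10 + p)/(2*p)) = 1041 - 3*(-10 + p)/(2*p))
(-832793 - 1081065)/(-3438665 + l(113, -57)) = (-832793 - 1081065)/(-3438665 + (2079/2 + 15/113)) = -1913858/(-3438665 + (2079/2 + 15*(1/113))) = -1913858/(-3438665 + (2079/2 + 15/113)) = -1913858/(-3438665 + 234957/226) = -1913858/(-776903333/226) = -1913858*(-226/776903333) = 432531908/776903333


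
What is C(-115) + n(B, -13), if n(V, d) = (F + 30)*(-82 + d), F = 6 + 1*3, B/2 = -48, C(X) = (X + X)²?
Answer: 49195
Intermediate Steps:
C(X) = 4*X² (C(X) = (2*X)² = 4*X²)
B = -96 (B = 2*(-48) = -96)
F = 9 (F = 6 + 3 = 9)
n(V, d) = -3198 + 39*d (n(V, d) = (9 + 30)*(-82 + d) = 39*(-82 + d) = -3198 + 39*d)
C(-115) + n(B, -13) = 4*(-115)² + (-3198 + 39*(-13)) = 4*13225 + (-3198 - 507) = 52900 - 3705 = 49195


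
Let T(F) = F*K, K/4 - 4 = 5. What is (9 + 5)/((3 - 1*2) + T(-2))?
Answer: -14/71 ≈ -0.19718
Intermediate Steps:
K = 36 (K = 16 + 4*5 = 16 + 20 = 36)
T(F) = 36*F (T(F) = F*36 = 36*F)
(9 + 5)/((3 - 1*2) + T(-2)) = (9 + 5)/((3 - 1*2) + 36*(-2)) = 14/((3 - 2) - 72) = 14/(1 - 72) = 14/(-71) = -1/71*14 = -14/71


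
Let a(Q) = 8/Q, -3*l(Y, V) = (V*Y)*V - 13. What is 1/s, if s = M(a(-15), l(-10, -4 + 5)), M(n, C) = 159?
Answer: 1/159 ≈ 0.0062893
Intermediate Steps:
l(Y, V) = 13/3 - Y*V²/3 (l(Y, V) = -((V*Y)*V - 13)/3 = -(Y*V² - 13)/3 = -(-13 + Y*V²)/3 = 13/3 - Y*V²/3)
s = 159
1/s = 1/159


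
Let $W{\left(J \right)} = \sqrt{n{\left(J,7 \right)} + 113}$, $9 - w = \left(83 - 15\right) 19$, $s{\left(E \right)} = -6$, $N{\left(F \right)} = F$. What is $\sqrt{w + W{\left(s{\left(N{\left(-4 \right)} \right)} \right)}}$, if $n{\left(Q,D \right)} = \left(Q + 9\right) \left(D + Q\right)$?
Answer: $\sqrt{-1283 + 2 \sqrt{29}} \approx 35.668 i$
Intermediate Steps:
$n{\left(Q,D \right)} = \left(9 + Q\right) \left(D + Q\right)$
$w = -1283$ ($w = 9 - \left(83 - 15\right) 19 = 9 - 68 \cdot 19 = 9 - 1292 = -1283$)
$W{\left(J \right)} = \sqrt{176 + J^{2} + 16 J}$ ($W{\left(J \right)} = \sqrt{\left(J^{2} + 9 \cdot 7 + 9 J + 7 J\right) + 113} = \sqrt{\left(J^{2} + 63 + 9 J + 7 J\right) + 113} = \sqrt{\left(63 + J^{2} + 16 J\right) + 113} = \sqrt{176 + J^{2} + 16 J}$)
$\sqrt{w + W{\left(s{\left(N{\left(-4 \right)} \right)} \right)}} = \sqrt{-1283 + \sqrt{176 + \left(-6\right)^{2} + 16 \left(-6\right)}} = \sqrt{-1283 + \sqrt{176 + 36 - 96}} = \sqrt{-1283 + \sqrt{116}} = \sqrt{-1283 + 2 \sqrt{29}}$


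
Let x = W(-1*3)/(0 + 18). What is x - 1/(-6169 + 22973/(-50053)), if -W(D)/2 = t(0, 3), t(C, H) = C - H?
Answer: 102983363/308799930 ≈ 0.33350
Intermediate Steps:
W(D) = 6 (W(D) = -2*(0 - 1*3) = -2*(0 - 3) = -2*(-3) = 6)
x = ⅓ (x = 6/(0 + 18) = 6/18 = 6*(1/18) = ⅓ ≈ 0.33333)
x - 1/(-6169 + 22973/(-50053)) = ⅓ - 1/(-6169 + 22973/(-50053)) = ⅓ - 1/(-6169 + 22973*(-1/50053)) = ⅓ - 1/(-6169 - 22973/50053) = ⅓ - 1/(-308799930/50053) = ⅓ - 1*(-50053/308799930) = ⅓ + 50053/308799930 = 102983363/308799930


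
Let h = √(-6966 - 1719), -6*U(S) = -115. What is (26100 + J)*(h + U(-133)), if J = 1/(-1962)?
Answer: 5888942885/11772 + 51208199*I*√965/654 ≈ 5.0025e+5 + 2.4323e+6*I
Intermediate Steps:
U(S) = 115/6 (U(S) = -⅙*(-115) = 115/6)
J = -1/1962 ≈ -0.00050968
h = 3*I*√965 (h = √(-8685) = 3*I*√965 ≈ 93.193*I)
(26100 + J)*(h + U(-133)) = (26100 - 1/1962)*(3*I*√965 + 115/6) = 51208199*(115/6 + 3*I*√965)/1962 = 5888942885/11772 + 51208199*I*√965/654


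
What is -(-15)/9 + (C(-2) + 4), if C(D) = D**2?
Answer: 29/3 ≈ 9.6667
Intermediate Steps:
-(-15)/9 + (C(-2) + 4) = -(-15)/9 + ((-2)**2 + 4) = -(-15)/9 + (4 + 4) = -15*(-1/9) + 8 = 5/3 + 8 = 29/3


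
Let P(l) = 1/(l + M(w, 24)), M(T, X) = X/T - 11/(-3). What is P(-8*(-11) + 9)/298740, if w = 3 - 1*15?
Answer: 1/29475680 ≈ 3.3926e-8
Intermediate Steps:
w = -12 (w = 3 - 15 = -12)
M(T, X) = 11/3 + X/T (M(T, X) = X/T - 11*(-⅓) = X/T + 11/3 = 11/3 + X/T)
P(l) = 1/(5/3 + l) (P(l) = 1/(l + (11/3 + 24/(-12))) = 1/(l + (11/3 + 24*(-1/12))) = 1/(l + (11/3 - 2)) = 1/(l + 5/3) = 1/(5/3 + l))
P(-8*(-11) + 9)/298740 = (3/(5 + 3*(-8*(-11) + 9)))/298740 = (3/(5 + 3*(88 + 9)))*(1/298740) = (3/(5 + 3*97))*(1/298740) = (3/(5 + 291))*(1/298740) = (3/296)*(1/298740) = 1/29475680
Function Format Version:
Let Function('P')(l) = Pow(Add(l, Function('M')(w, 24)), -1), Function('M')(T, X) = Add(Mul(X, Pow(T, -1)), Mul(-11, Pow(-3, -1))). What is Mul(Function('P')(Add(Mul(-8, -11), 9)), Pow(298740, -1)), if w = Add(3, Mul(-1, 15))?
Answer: Rational(1, 29475680) ≈ 3.3926e-8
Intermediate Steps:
w = -12 (w = Add(3, -15) = -12)
Function('M')(T, X) = Add(Rational(11, 3), Mul(X, Pow(T, -1))) (Function('M')(T, X) = Add(Mul(X, Pow(T, -1)), Mul(-11, Rational(-1, 3))) = Add(Mul(X, Pow(T, -1)), Rational(11, 3)) = Add(Rational(11, 3), Mul(X, Pow(T, -1))))
Function('P')(l) = Pow(Add(Rational(5, 3), l), -1) (Function('P')(l) = Pow(Add(l, Add(Rational(11, 3), Mul(24, Pow(-12, -1)))), -1) = Pow(Add(l, Add(Rational(11, 3), Mul(24, Rational(-1, 12)))), -1) = Pow(Add(l, Add(Rational(11, 3), -2)), -1) = Pow(Add(l, Rational(5, 3)), -1) = Pow(Add(Rational(5, 3), l), -1))
Mul(Function('P')(Add(Mul(-8, -11), 9)), Pow(298740, -1)) = Mul(Mul(3, Pow(Add(5, Mul(3, Add(Mul(-8, -11), 9))), -1)), Pow(298740, -1)) = Mul(Mul(3, Pow(Add(5, Mul(3, Add(88, 9))), -1)), Rational(1, 298740)) = Mul(Mul(3, Pow(Add(5, Mul(3, 97)), -1)), Rational(1, 298740)) = Mul(Mul(3, Pow(Add(5, 291), -1)), Rational(1, 298740)) = Mul(Mul(3, Pow(296, -1)), Rational(1, 298740)) = Mul(Mul(3, Rational(1, 296)), Rational(1, 298740)) = Mul(Rational(3, 296), Rational(1, 298740)) = Rational(1, 29475680)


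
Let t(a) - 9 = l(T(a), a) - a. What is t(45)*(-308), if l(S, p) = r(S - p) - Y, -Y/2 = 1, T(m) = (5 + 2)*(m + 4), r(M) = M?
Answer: -81312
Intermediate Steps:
T(m) = 28 + 7*m (T(m) = 7*(4 + m) = 28 + 7*m)
Y = -2 (Y = -2*1 = -2)
l(S, p) = 2 + S - p (l(S, p) = (S - p) - 1*(-2) = (S - p) + 2 = 2 + S - p)
t(a) = 39 + 5*a (t(a) = 9 + ((2 + (28 + 7*a) - a) - a) = 9 + ((30 + 6*a) - a) = 9 + (30 + 5*a) = 39 + 5*a)
t(45)*(-308) = (39 + 5*45)*(-308) = (39 + 225)*(-308) = 264*(-308) = -81312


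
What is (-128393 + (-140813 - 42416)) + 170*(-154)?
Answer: -337802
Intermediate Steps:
(-128393 + (-140813 - 42416)) + 170*(-154) = (-128393 - 183229) - 26180 = -311622 - 26180 = -337802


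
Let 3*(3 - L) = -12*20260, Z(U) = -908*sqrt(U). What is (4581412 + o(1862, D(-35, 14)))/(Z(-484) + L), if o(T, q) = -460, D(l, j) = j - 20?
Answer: 371254092936/6967008425 + 91509097152*I/6967008425 ≈ 53.287 + 13.135*I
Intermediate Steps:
D(l, j) = -20 + j
L = 81043 (L = 3 - (-4)*20260 = 3 - 1/3*(-243120) = 3 + 81040 = 81043)
(4581412 + o(1862, D(-35, 14)))/(Z(-484) + L) = (4581412 - 460)/(-19976*I + 81043) = 4580952/(-19976*I + 81043) = 4580952/(81043 - 19976*I) = 4580952*((81043 + 19976*I)/6967008425) = 4580952*(81043 + 19976*I)/6967008425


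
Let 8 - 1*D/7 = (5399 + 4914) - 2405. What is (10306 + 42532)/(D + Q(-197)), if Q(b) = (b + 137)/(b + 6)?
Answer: -5046029/5281120 ≈ -0.95548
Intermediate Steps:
Q(b) = (137 + b)/(6 + b)
D = -55300 (D = 56 - 7*((5399 + 4914) - 2405) = 56 - 7*(10313 - 2405) = 56 - 7*7908 = 56 - 55356 = -55300)
(10306 + 42532)/(D + Q(-197)) = (10306 + 42532)/(-55300 + (137 - 197)/(6 - 197)) = 52838/(-55300 - 60/(-191)) = 52838/(-55300 - 1/191*(-60)) = 52838/(-55300 + 60/191) = 52838/(-10562240/191) = 52838*(-191/10562240) = -5046029/5281120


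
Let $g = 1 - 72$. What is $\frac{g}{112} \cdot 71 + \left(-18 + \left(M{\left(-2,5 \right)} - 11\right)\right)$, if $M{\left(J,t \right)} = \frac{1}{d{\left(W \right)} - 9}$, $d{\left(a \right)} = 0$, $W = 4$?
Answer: $- \frac{74713}{1008} \approx -74.12$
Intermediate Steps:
$M{\left(J,t \right)} = - \frac{1}{9}$ ($M{\left(J,t \right)} = \frac{1}{0 - 9} = \frac{1}{-9} = - \frac{1}{9}$)
$g = -71$ ($g = 1 - 72 = -71$)
$\frac{g}{112} \cdot 71 + \left(-18 + \left(M{\left(-2,5 \right)} - 11\right)\right) = - \frac{71}{112} \cdot 71 - \frac{262}{9} = \left(-71\right) \frac{1}{112} \cdot 71 - \frac{262}{9} = \left(- \frac{71}{112}\right) 71 - \frac{262}{9} = - \frac{5041}{112} - \frac{262}{9} = - \frac{74713}{1008}$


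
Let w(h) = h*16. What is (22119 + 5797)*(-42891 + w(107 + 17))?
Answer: -1141959812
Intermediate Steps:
w(h) = 16*h
(22119 + 5797)*(-42891 + w(107 + 17)) = (22119 + 5797)*(-42891 + 16*(107 + 17)) = 27916*(-42891 + 16*124) = 27916*(-42891 + 1984) = 27916*(-40907) = -1141959812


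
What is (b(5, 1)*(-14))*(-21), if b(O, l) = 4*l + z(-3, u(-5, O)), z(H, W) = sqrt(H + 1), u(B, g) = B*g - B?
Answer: 1176 + 294*I*sqrt(2) ≈ 1176.0 + 415.78*I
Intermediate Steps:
u(B, g) = -B + B*g
z(H, W) = sqrt(1 + H)
b(O, l) = 4*l + I*sqrt(2) (b(O, l) = 4*l + sqrt(1 - 3) = 4*l + sqrt(-2) = 4*l + I*sqrt(2))
(b(5, 1)*(-14))*(-21) = ((4*1 + I*sqrt(2))*(-14))*(-21) = ((4 + I*sqrt(2))*(-14))*(-21) = (-56 - 14*I*sqrt(2))*(-21) = 1176 + 294*I*sqrt(2)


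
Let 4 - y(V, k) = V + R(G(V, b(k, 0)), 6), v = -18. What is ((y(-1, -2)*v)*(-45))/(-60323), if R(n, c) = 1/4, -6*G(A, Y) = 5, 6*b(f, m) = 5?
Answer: -7695/120646 ≈ -0.063782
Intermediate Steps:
b(f, m) = 5/6 (b(f, m) = (1/6)*5 = 5/6)
G(A, Y) = -5/6 (G(A, Y) = -1/6*5 = -5/6)
R(n, c) = 1/4
y(V, k) = 15/4 - V (y(V, k) = 4 - (V + 1/4) = 4 - (1/4 + V) = 4 + (-1/4 - V) = 15/4 - V)
((y(-1, -2)*v)*(-45))/(-60323) = (((15/4 - 1*(-1))*(-18))*(-45))/(-60323) = (((15/4 + 1)*(-18))*(-45))*(-1/60323) = (((19/4)*(-18))*(-45))*(-1/60323) = -171/2*(-45)*(-1/60323) = (7695/2)*(-1/60323) = -7695/120646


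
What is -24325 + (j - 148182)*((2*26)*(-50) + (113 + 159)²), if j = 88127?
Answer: -4286990445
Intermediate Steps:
-24325 + (j - 148182)*((2*26)*(-50) + (113 + 159)²) = -24325 + (88127 - 148182)*((2*26)*(-50) + (113 + 159)²) = -24325 - 60055*(52*(-50) + 272²) = -24325 - 60055*(-2600 + 73984) = -24325 - 60055*71384 = -24325 - 4286966120 = -4286990445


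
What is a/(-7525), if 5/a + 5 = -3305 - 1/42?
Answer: 6/29889515 ≈ 2.0074e-7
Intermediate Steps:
a = -210/139021 (a = 5/(-5 + (-3305 - 1/42)) = 5/(-5 - 138811/42) = 5/(-139021/42) = 5*(-42/139021) = -210/139021 ≈ -0.0015106)
a/(-7525) = -210/139021/(-7525) = -210/139021*(-1/7525) = 6/29889515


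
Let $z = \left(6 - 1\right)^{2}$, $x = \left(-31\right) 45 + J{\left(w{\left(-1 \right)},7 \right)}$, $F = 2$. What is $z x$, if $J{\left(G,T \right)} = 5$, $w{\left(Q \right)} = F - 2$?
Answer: $-34750$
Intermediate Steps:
$w{\left(Q \right)} = 0$ ($w{\left(Q \right)} = 2 - 2 = 0$)
$x = -1390$ ($x = \left(-31\right) 45 + 5 = -1395 + 5 = -1390$)
$z = 25$ ($z = 5^{2} = 25$)
$z x = 25 \left(-1390\right) = -34750$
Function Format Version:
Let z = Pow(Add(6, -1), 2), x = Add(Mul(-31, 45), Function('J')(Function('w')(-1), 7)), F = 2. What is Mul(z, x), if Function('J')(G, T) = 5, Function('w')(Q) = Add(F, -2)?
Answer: -34750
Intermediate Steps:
Function('w')(Q) = 0 (Function('w')(Q) = Add(2, -2) = 0)
x = -1390 (x = Add(Mul(-31, 45), 5) = Add(-1395, 5) = -1390)
z = 25 (z = Pow(5, 2) = 25)
Mul(z, x) = Mul(25, -1390) = -34750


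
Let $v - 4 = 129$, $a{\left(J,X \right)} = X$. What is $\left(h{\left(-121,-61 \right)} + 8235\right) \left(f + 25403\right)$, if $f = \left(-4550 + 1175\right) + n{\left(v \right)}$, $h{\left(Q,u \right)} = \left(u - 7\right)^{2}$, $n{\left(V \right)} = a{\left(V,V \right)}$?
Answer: $284968299$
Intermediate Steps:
$v = 133$ ($v = 4 + 129 = 133$)
$n{\left(V \right)} = V$
$h{\left(Q,u \right)} = \left(-7 + u\right)^{2}$
$f = -3242$ ($f = \left(-4550 + 1175\right) + 133 = -3375 + 133 = -3242$)
$\left(h{\left(-121,-61 \right)} + 8235\right) \left(f + 25403\right) = \left(\left(-7 - 61\right)^{2} + 8235\right) \left(-3242 + 25403\right) = \left(\left(-68\right)^{2} + 8235\right) 22161 = \left(4624 + 8235\right) 22161 = 12859 \cdot 22161 = 284968299$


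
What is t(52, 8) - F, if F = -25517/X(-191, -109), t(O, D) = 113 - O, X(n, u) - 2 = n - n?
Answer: 25639/2 ≈ 12820.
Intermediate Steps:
X(n, u) = 2 (X(n, u) = 2 + (n - n) = 2 + 0 = 2)
F = -25517/2 ≈ -12759.
t(52, 8) - F = (113 - 1*52) - 1*(-25517/2) = (113 - 52) + 25517/2 = 61 + 25517/2 = 25639/2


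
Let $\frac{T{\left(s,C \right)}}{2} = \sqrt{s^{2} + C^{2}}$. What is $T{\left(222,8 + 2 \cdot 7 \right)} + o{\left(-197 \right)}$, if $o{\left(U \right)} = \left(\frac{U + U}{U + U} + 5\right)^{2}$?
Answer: $36 + 4 \sqrt{12442} \approx 482.17$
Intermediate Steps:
$o{\left(U \right)} = 36$ ($o{\left(U \right)} = \left(\frac{2 U}{2 U} + 5\right)^{2} = \left(2 U \frac{1}{2 U} + 5\right)^{2} = \left(1 + 5\right)^{2} = 6^{2} = 36$)
$T{\left(s,C \right)} = 2 \sqrt{C^{2} + s^{2}}$ ($T{\left(s,C \right)} = 2 \sqrt{s^{2} + C^{2}} = 2 \sqrt{C^{2} + s^{2}}$)
$T{\left(222,8 + 2 \cdot 7 \right)} + o{\left(-197 \right)} = 2 \sqrt{\left(8 + 2 \cdot 7\right)^{2} + 222^{2}} + 36 = 2 \sqrt{\left(8 + 14\right)^{2} + 49284} + 36 = 2 \sqrt{22^{2} + 49284} + 36 = 2 \sqrt{484 + 49284} + 36 = 2 \sqrt{49768} + 36 = 2 \cdot 2 \sqrt{12442} + 36 = 4 \sqrt{12442} + 36 = 36 + 4 \sqrt{12442}$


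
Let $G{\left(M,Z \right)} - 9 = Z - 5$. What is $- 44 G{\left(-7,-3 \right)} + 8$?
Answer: $-36$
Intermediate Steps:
$G{\left(M,Z \right)} = 4 + Z$ ($G{\left(M,Z \right)} = 9 + \left(Z - 5\right) = 9 + \left(-5 + Z\right) = 4 + Z$)
$- 44 G{\left(-7,-3 \right)} + 8 = - 44 \left(4 - 3\right) + 8 = \left(-44\right) 1 + 8 = -44 + 8 = -36$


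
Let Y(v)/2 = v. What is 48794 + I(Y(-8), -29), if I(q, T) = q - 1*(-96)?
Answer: 48874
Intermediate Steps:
Y(v) = 2*v
I(q, T) = 96 + q (I(q, T) = q + 96 = 96 + q)
48794 + I(Y(-8), -29) = 48794 + (96 + 2*(-8)) = 48794 + (96 - 16) = 48794 + 80 = 48874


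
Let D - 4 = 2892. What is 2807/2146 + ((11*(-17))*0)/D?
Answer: 2807/2146 ≈ 1.3080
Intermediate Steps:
D = 2896 (D = 4 + 2892 = 2896)
2807/2146 + ((11*(-17))*0)/D = 2807/2146 + ((11*(-17))*0)/2896 = 2807*(1/2146) - 187*0*(1/2896) = 2807/2146 + 0*(1/2896) = 2807/2146 + 0 = 2807/2146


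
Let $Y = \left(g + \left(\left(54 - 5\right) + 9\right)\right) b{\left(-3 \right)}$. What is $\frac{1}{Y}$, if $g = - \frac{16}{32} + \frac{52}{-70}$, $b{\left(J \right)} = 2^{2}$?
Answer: $\frac{35}{7946} \approx 0.0044047$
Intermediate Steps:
$b{\left(J \right)} = 4$
$g = - \frac{87}{70}$ ($g = \left(-16\right) \frac{1}{32} + 52 \left(- \frac{1}{70}\right) = - \frac{1}{2} - \frac{26}{35} = - \frac{87}{70} \approx -1.2429$)
$Y = \frac{7946}{35}$ ($Y = \left(- \frac{87}{70} + \left(\left(54 - 5\right) + 9\right)\right) 4 = \left(- \frac{87}{70} + \left(49 + 9\right)\right) 4 = \left(- \frac{87}{70} + 58\right) 4 = \frac{3973}{70} \cdot 4 = \frac{7946}{35} \approx 227.03$)
$\frac{1}{Y} = \frac{1}{\frac{7946}{35}} = \frac{35}{7946}$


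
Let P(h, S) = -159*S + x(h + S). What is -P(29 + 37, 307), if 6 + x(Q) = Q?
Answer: 48446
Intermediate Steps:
x(Q) = -6 + Q
P(h, S) = -6 + h - 158*S (P(h, S) = -159*S + (-6 + (h + S)) = -159*S + (-6 + (S + h)) = -159*S + (-6 + S + h) = -6 + h - 158*S)
-P(29 + 37, 307) = -(-6 + (29 + 37) - 158*307) = -(-6 + 66 - 48506) = -1*(-48446) = 48446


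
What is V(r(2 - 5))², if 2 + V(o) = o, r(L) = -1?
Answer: 9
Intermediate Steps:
V(o) = -2 + o
V(r(2 - 5))² = (-2 - 1)² = (-3)² = 9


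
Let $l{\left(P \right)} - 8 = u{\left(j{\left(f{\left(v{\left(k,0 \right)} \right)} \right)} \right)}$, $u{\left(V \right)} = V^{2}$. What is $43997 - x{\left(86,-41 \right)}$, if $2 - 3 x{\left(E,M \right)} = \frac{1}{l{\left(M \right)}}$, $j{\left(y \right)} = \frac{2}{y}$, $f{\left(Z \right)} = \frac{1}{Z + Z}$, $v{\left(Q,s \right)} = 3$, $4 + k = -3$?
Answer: $\frac{6687443}{152} \approx 43996.0$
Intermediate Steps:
$k = -7$ ($k = -4 - 3 = -7$)
$f{\left(Z \right)} = \frac{1}{2 Z}$
$l{\left(P \right)} = 152$ ($l{\left(P \right)} = 8 + \left(\frac{2}{\frac{1}{2} \cdot \frac{1}{3}}\right)^{2} = 8 + \left(2 \frac{1}{\frac{1}{6}}\right)^{2} = 8 + \left(2 \cdot 6\right)^{2} = 8 + 12^{2} = 8 + 144 = 152$)
$x{\left(E,M \right)} = \frac{101}{152}$ ($x{\left(E,M \right)} = \frac{2}{3} - \frac{1}{3 \cdot 152} = \frac{2}{3} - \frac{1}{456} = \frac{101}{152}$)
$43997 - x{\left(86,-41 \right)} = 43997 - \frac{101}{152} = \frac{6687443}{152}$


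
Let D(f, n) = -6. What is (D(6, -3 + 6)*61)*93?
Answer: -34038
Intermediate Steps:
(D(6, -3 + 6)*61)*93 = -6*61*93 = -366*93 = -34038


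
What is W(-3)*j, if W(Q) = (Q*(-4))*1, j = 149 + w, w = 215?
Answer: 4368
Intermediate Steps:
j = 364 (j = 149 + 215 = 364)
W(Q) = -4*Q (W(Q) = -4*Q*1 = -4*Q)
W(-3)*j = -4*(-3)*364 = 12*364 = 4368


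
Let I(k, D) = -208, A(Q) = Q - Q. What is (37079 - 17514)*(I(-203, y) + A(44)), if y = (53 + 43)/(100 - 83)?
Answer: -4069520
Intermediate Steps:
A(Q) = 0
y = 96/17 ≈ 5.6471
(37079 - 17514)*(I(-203, y) + A(44)) = (37079 - 17514)*(-208 + 0) = 19565*(-208) = -4069520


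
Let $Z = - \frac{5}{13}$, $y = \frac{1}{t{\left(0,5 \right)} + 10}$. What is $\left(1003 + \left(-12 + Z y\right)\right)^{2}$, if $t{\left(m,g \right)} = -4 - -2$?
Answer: $\frac{10621157481}{10816} \approx 9.8199 \cdot 10^{5}$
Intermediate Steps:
$t{\left(m,g \right)} = -2$ ($t{\left(m,g \right)} = -4 + 2 = -2$)
$y = \frac{1}{8}$ ($y = \frac{1}{-2 + 10} = \frac{1}{8} \approx 0.125$)
$Z = - \frac{5}{13}$ ($Z = \left(-5\right) \frac{1}{13} = - \frac{5}{13} \approx -0.38462$)
$\left(1003 + \left(-12 + Z y\right)\right)^{2} = \left(1003 - \frac{1253}{104}\right)^{2} = \left(\frac{103059}{104}\right)^{2} = \frac{10621157481}{10816}$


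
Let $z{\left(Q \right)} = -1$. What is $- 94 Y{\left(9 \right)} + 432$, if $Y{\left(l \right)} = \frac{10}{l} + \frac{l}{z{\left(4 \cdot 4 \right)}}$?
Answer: $\frac{10562}{9} \approx 1173.6$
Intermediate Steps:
$Y{\left(l \right)} = - l + \frac{10}{l}$ ($Y{\left(l \right)} = \frac{10}{l} + \frac{l}{-1} = \frac{10}{l} + l \left(-1\right) = \frac{10}{l} - l = - l + \frac{10}{l}$)
$- 94 Y{\left(9 \right)} + 432 = - 94 \left(\left(-1\right) 9 + \frac{10}{9}\right) + 432 = - 94 \left(-9 + 10 \cdot \frac{1}{9}\right) + 432 = - 94 \left(-9 + \frac{10}{9}\right) + 432 = \left(-94\right) \left(- \frac{71}{9}\right) + 432 = \frac{6674}{9} + 432 = \frac{10562}{9}$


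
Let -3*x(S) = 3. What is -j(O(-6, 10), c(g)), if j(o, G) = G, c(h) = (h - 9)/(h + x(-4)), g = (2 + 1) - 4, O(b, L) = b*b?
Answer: -5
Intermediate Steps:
O(b, L) = b²
x(S) = -1 (x(S) = -⅓*3 = -1)
g = -1 (g = 3 - 4 = -1)
c(h) = (-9 + h)/(-1 + h) (c(h) = (h - 9)/(h - 1) = (-9 + h)/(-1 + h))
-j(O(-6, 10), c(g)) = -(-9 - 1)/(-1 - 1) = -(-10)/(-2) = -(-1)*(-10)/2 = -1*5 = -5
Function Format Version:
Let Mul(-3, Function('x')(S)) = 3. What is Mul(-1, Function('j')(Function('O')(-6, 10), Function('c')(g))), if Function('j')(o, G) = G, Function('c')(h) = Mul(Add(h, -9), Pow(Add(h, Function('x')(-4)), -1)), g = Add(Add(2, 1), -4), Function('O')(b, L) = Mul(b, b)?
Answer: -5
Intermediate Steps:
Function('O')(b, L) = Pow(b, 2)
Function('x')(S) = -1 (Function('x')(S) = Mul(Rational(-1, 3), 3) = -1)
g = -1 (g = Add(3, -4) = -1)
Function('c')(h) = Mul(Pow(Add(-1, h), -1), Add(-9, h)) (Function('c')(h) = Mul(Add(h, -9), Pow(Add(h, -1), -1)) = Mul(Add(-9, h), Pow(Add(-1, h), -1)) = Mul(Pow(Add(-1, h), -1), Add(-9, h)))
Mul(-1, Function('j')(Function('O')(-6, 10), Function('c')(g))) = Mul(-1, Mul(Pow(Add(-1, -1), -1), Add(-9, -1))) = Mul(-1, Mul(Pow(-2, -1), -10)) = Mul(-1, Mul(Rational(-1, 2), -10)) = Mul(-1, 5) = -5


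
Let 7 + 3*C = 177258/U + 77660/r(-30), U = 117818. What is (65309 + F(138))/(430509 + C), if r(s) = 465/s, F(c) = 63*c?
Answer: 405428173611/2349399703699 ≈ 0.17257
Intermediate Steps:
C = -9159781634/5478537 (C = -7/3 + (177258/117818 + 77660/((465/(-30))))/3 = -7/3 + (177258*(1/117818) + 77660/((465*(-1/30))))/3 = -7/3 + (88629/58909 + 77660/(-31/2))/3 = -7/3 + (88629/58909 + 77660*(-2/31))/3 = -7/3 + (88629/58909 - 155320/31)/3 = -7/3 + (⅓)*(-9146998381/1826179) = -7/3 - 9146998381/5478537 = -9159781634/5478537 ≈ -1671.9)
(65309 + F(138))/(430509 + C) = (65309 + 63*138)/(430509 - 9159781634/5478537) = (65309 + 8694)/(2349399703699/5478537) = 74003*(5478537/2349399703699) = 405428173611/2349399703699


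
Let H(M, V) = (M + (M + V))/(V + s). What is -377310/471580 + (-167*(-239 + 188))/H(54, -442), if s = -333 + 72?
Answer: 422670078/23579 ≈ 17926.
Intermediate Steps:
s = -261
H(M, V) = (V + 2*M)/(-261 + V) (H(M, V) = (M + (M + V))/(V - 261) = (V + 2*M)/(-261 + V))
-377310/471580 + (-167*(-239 + 188))/H(54, -442) = -377310/471580 + (-167*(-239 + 188))/(((-442 + 2*54)/(-261 - 442))) = -377310*1/471580 + (-167*(-51))/(((-442 + 108)/(-703))) = -37731/47158 + 8517/((-1/703*(-334))) = -37731/47158 + 8517/(334/703) = -37731/47158 + 8517*(703/334) = -37731/47158 + 35853/2 = 422670078/23579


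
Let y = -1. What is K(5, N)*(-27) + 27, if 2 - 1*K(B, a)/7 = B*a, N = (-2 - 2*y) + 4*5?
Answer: 18549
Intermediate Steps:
N = 20 (N = (-2 - 2*(-1)) + 4*5 = (-2 + 2) + 20 = 0 + 20 = 20)
K(B, a) = 14 - 7*B*a
K(5, N)*(-27) + 27 = (14 - 7*5*20)*(-27) + 27 = (14 - 700)*(-27) + 27 = -686*(-27) + 27 = 18522 + 27 = 18549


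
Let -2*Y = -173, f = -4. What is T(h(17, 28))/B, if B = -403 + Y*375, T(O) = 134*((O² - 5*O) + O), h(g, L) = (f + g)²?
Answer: 7473180/64069 ≈ 116.64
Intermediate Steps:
Y = 173/2 (Y = -½*(-173) = 173/2 ≈ 86.500)
h(g, L) = (-4 + g)²
T(O) = -536*O + 134*O² (T(O) = 134*(O² - 4*O) = -536*O + 134*O²)
B = 64069/2 (B = -403 + (173/2)*375 = -403 + 64875/2 = 64069/2 ≈ 32035.)
T(h(17, 28))/B = (134*(-4 + 17)²*(-4 + (-4 + 17)²))/(64069/2) = (134*13²*(-4 + 13²))*(2/64069) = (134*169*(-4 + 169))*(2/64069) = (134*169*165)*(2/64069) = 3736590*(2/64069) = 7473180/64069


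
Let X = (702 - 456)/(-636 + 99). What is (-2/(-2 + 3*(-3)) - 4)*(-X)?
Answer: -3444/1969 ≈ -1.7491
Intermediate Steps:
X = -82/179 (X = 246/(-537) = 246*(-1/537) = -82/179 ≈ -0.45810)
(-2/(-2 + 3*(-3)) - 4)*(-X) = (-2/(-2 + 3*(-3)) - 4)*(-1*(-82/179)) = (-2/(-2 - 9) - 4)*(82/179) = (-2/(-11) - 4)*(82/179) = (-2*(-1/11) - 4)*(82/179) = (2/11 - 4)*(82/179) = -42/11*82/179 = -3444/1969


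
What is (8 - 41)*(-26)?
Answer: 858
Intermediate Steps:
(8 - 41)*(-26) = -33*(-26) = 858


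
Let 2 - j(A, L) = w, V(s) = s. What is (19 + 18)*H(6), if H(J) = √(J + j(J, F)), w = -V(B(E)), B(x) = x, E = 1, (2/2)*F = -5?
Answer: 111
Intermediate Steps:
F = -5
w = -1 (w = -1*1 = -1)
j(A, L) = 3 (j(A, L) = 2 - 1*(-1) = 2 + 1 = 3)
H(J) = √(3 + J) (H(J) = √(J + 3) = √(3 + J))
(19 + 18)*H(6) = (19 + 18)*√(3 + 6) = 37*√9 = 37*3 = 111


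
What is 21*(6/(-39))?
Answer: -42/13 ≈ -3.2308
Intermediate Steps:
21*(6/(-39)) = 21*(6*(-1/39)) = 21*(-2/13) = -42/13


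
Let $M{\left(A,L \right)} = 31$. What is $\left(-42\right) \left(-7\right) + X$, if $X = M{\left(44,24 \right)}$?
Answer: $325$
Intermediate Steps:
$X = 31$
$\left(-42\right) \left(-7\right) + X = \left(-42\right) \left(-7\right) + 31 = 294 + 31 = 325$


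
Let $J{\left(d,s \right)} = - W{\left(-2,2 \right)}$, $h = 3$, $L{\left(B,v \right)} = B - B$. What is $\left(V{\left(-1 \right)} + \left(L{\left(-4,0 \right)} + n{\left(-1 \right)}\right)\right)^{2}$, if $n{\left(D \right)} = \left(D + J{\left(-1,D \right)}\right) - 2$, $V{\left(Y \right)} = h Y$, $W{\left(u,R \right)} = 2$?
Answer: $64$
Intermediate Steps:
$L{\left(B,v \right)} = 0$
$J{\left(d,s \right)} = -2$ ($J{\left(d,s \right)} = \left(-1\right) 2 = -2$)
$V{\left(Y \right)} = 3 Y$
$n{\left(D \right)} = -4 + D$ ($n{\left(D \right)} = \left(D - 2\right) - 2 = \left(-2 + D\right) - 2 = -4 + D$)
$\left(V{\left(-1 \right)} + \left(L{\left(-4,0 \right)} + n{\left(-1 \right)}\right)\right)^{2} = \left(3 \left(-1\right) + \left(0 - 5\right)\right)^{2} = \left(-3 + \left(0 - 5\right)\right)^{2} = \left(-3 - 5\right)^{2} = \left(-8\right)^{2} = 64$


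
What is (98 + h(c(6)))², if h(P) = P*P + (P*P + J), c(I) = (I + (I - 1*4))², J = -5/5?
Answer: 68707521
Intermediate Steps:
J = -1 (J = (⅕)*(-5) = -1)
c(I) = (-4 + 2*I)² (c(I) = (I + (I - 4))² = (I + (-4 + I))² = (-4 + 2*I)²)
h(P) = -1 + 2*P² (h(P) = P*P + (P*P - 1) = P² + (P² - 1) = P² + (-1 + P²) = -1 + 2*P²)
(98 + h(c(6)))² = (98 + (-1 + 2*(4*(-2 + 6)²)²))² = (98 + (-1 + 2*(4*4²)²))² = (98 + (-1 + 2*(4*16)²))² = (98 + (-1 + 2*64²))² = (98 + (-1 + 2*4096))² = (98 + (-1 + 8192))² = (98 + 8191)² = 8289² = 68707521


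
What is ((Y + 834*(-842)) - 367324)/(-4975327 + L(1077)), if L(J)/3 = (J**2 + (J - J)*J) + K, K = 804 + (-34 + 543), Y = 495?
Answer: 1069057/1491601 ≈ 0.71672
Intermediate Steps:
K = 1313 (K = 804 + 509 = 1313)
L(J) = 3939 + 3*J**2 (L(J) = 3*((J**2 + (J - J)*J) + 1313) = 3*((J**2 + 0*J) + 1313) = 3*((J**2 + 0) + 1313) = 3*(J**2 + 1313) = 3*(1313 + J**2) = 3939 + 3*J**2)
((Y + 834*(-842)) - 367324)/(-4975327 + L(1077)) = ((495 + 834*(-842)) - 367324)/(-4975327 + (3939 + 3*1077**2)) = ((495 - 702228) - 367324)/(-4975327 + (3939 + 3*1159929)) = (-701733 - 367324)/(-4975327 + (3939 + 3479787)) = -1069057/(-4975327 + 3483726) = -1069057/(-1491601) = -1069057*(-1/1491601) = 1069057/1491601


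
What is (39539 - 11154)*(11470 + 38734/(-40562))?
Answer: 6602456109655/20281 ≈ 3.2555e+8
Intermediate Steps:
(39539 - 11154)*(11470 + 38734/(-40562)) = 28385*(11470 + 38734*(-1/40562)) = 28385*(11470 - 19367/20281) = 28385*(232603703/20281) = 6602456109655/20281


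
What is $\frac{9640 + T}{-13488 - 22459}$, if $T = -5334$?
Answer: $- \frac{4306}{35947} \approx -0.11979$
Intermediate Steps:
$\frac{9640 + T}{-13488 - 22459} = \frac{9640 - 5334}{-13488 - 22459} = \frac{4306}{-35947} = 4306 \left(- \frac{1}{35947}\right) = - \frac{4306}{35947}$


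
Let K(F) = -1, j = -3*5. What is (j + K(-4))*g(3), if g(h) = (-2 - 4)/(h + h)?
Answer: 16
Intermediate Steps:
j = -15
g(h) = -3/h (g(h) = -6*1/(2*h) = -3/h)
(j + K(-4))*g(3) = (-15 - 1)*(-3/3) = -(-48)/3 = -16*(-1) = 16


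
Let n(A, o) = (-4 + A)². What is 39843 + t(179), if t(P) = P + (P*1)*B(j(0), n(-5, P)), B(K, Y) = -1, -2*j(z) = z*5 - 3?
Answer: 39843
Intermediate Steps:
j(z) = 3/2 - 5*z/2 (j(z) = -(z*5 - 3)/2 = -(5*z - 3)/2 = -(-3 + 5*z)/2 = 3/2 - 5*z/2)
t(P) = 0 (t(P) = P + (P*1)*(-1) = P + P*(-1) = P - P = 0)
39843 + t(179) = 39843 + 0 = 39843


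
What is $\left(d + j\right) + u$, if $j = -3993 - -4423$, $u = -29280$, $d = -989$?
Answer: $-29839$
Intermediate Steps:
$j = 430$ ($j = -3993 + 4423 = 430$)
$\left(d + j\right) + u = \left(-989 + 430\right) - 29280 = -559 - 29280 = -29839$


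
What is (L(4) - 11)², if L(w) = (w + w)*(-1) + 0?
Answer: 361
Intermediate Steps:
L(w) = -2*w (L(w) = (2*w)*(-1) + 0 = -2*w + 0 = -2*w)
(L(4) - 11)² = (-2*4 - 11)² = (-8 - 11)² = (-19)² = 361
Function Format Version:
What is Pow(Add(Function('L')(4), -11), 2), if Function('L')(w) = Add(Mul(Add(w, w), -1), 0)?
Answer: 361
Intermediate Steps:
Function('L')(w) = Mul(-2, w) (Function('L')(w) = Add(Mul(Mul(2, w), -1), 0) = Add(Mul(-2, w), 0) = Mul(-2, w))
Pow(Add(Function('L')(4), -11), 2) = Pow(Add(Mul(-2, 4), -11), 2) = Pow(Add(-8, -11), 2) = Pow(-19, 2) = 361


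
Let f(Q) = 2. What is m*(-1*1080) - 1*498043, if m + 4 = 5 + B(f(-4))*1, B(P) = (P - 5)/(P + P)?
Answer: -498313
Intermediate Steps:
B(P) = (-5 + P)/(2*P) (B(P) = (-5 + P)/((2*P)) = (-5 + P)*(1/(2*P)) = (-5 + P)/(2*P))
m = 1/4 (m = -4 + (5 + ((1/2)*(-5 + 2)/2)*1) = -4 + (5 + ((1/2)*(1/2)*(-3))*1) = -4 + (5 - 3/4*1) = -4 + (5 - 3/4) = -4 + 17/4 = 1/4 ≈ 0.25000)
m*(-1*1080) - 1*498043 = (-1*1080)/4 - 1*498043 = (1/4)*(-1080) - 498043 = -270 - 498043 = -498313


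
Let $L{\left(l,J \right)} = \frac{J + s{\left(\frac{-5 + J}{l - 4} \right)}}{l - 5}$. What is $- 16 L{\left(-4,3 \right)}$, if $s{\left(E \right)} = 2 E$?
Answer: $\frac{56}{9} \approx 6.2222$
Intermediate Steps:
$L{\left(l,J \right)} = \frac{J + \frac{2 \left(-5 + J\right)}{-4 + l}}{-5 + l}$ ($L{\left(l,J \right)} = \frac{J + 2 \frac{-5 + J}{l - 4}}{l - 5} = \frac{J + 2 \frac{-5 + J}{-4 + l}}{-5 + l} = \frac{J + \frac{2 \left(-5 + J\right)}{-4 + l}}{-5 + l}$)
$- 16 L{\left(-4,3 \right)} = - 16 \frac{-10 + 2 \cdot 3 + 3 \left(-4 - 4\right)}{\left(-5 - 4\right) \left(-4 - 4\right)} = - 16 \frac{-10 + 6 + 3 \left(-8\right)}{\left(-9\right) \left(-8\right)} = - 16 \left(\left(- \frac{1}{9}\right) \left(- \frac{1}{8}\right) \left(-10 + 6 - 24\right)\right) = - 16 \left(\left(- \frac{1}{9}\right) \left(- \frac{1}{8}\right) \left(-28\right)\right) = \left(-16\right) \left(- \frac{7}{18}\right) = \frac{56}{9}$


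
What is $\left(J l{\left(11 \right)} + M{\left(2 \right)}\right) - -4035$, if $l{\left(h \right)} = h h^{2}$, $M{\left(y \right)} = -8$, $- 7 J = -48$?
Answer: $\frac{92077}{7} \approx 13154.0$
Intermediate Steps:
$J = \frac{48}{7}$ ($J = \left(- \frac{1}{7}\right) \left(-48\right) = \frac{48}{7} \approx 6.8571$)
$l{\left(h \right)} = h^{3}$
$\left(J l{\left(11 \right)} + M{\left(2 \right)}\right) - -4035 = \left(\frac{48 \cdot 11^{3}}{7} - 8\right) - -4035 = \left(\frac{48}{7} \cdot 1331 - 8\right) + 4035 = \left(\frac{63888}{7} - 8\right) + 4035 = \frac{63832}{7} + 4035 = \frac{92077}{7}$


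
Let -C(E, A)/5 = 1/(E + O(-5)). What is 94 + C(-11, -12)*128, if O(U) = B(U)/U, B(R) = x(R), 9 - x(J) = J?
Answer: 9686/69 ≈ 140.38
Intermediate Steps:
x(J) = 9 - J
B(R) = 9 - R
O(U) = (9 - U)/U
C(E, A) = -5/(-14/5 + E) (C(E, A) = -5/(E + (9 - 1*(-5))/(-5)) = -5/(E - (9 + 5)/5) = -5/(E - ⅕*14) = -5/(E - 14/5) = -5/(-14/5 + E))
94 + C(-11, -12)*128 = 94 - 25/(-14 + 5*(-11))*128 = 94 - 25/(-14 - 55)*128 = 94 - 25/(-69)*128 = 94 - 25*(-1/69)*128 = 94 + (25/69)*128 = 94 + 3200/69 = 9686/69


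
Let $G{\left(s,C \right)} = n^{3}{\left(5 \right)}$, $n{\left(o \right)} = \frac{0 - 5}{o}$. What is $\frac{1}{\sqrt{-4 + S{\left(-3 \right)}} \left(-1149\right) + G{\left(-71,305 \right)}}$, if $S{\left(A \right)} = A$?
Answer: $\frac{i}{- i + 1149 \sqrt{7}} \approx -1.0821 \cdot 10^{-7} + 0.00032895 i$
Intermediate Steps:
$n{\left(o \right)} = - \frac{5}{o}$
$G{\left(s,C \right)} = -1$ ($G{\left(s,C \right)} = \left(- \frac{5}{5}\right)^{3} = \left(\left(-5\right) \frac{1}{5}\right)^{3} = \left(-1\right)^{3} = -1$)
$\frac{1}{\sqrt{-4 + S{\left(-3 \right)}} \left(-1149\right) + G{\left(-71,305 \right)}} = \frac{1}{\sqrt{-4 - 3} \left(-1149\right) - 1} = \frac{1}{\sqrt{-7} \left(-1149\right) - 1} = \frac{1}{i \sqrt{7} \left(-1149\right) - 1} = \frac{1}{- 1149 i \sqrt{7} - 1} = \frac{1}{-1 - 1149 i \sqrt{7}}$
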